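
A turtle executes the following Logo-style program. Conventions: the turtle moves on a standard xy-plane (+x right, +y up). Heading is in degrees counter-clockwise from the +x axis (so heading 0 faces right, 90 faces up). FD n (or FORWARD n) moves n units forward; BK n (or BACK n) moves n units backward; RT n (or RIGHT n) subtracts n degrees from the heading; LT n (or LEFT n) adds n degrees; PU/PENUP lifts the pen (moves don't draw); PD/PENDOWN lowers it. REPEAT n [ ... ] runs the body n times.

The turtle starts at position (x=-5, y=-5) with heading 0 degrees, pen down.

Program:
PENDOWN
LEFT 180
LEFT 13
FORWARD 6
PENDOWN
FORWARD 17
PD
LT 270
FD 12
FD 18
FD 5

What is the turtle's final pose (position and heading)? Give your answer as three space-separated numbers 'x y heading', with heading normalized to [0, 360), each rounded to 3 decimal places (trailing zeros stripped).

Answer: -35.284 23.929 103

Derivation:
Executing turtle program step by step:
Start: pos=(-5,-5), heading=0, pen down
PD: pen down
LT 180: heading 0 -> 180
LT 13: heading 180 -> 193
FD 6: (-5,-5) -> (-10.846,-6.35) [heading=193, draw]
PD: pen down
FD 17: (-10.846,-6.35) -> (-27.411,-10.174) [heading=193, draw]
PD: pen down
LT 270: heading 193 -> 103
FD 12: (-27.411,-10.174) -> (-30.11,1.519) [heading=103, draw]
FD 18: (-30.11,1.519) -> (-34.159,19.057) [heading=103, draw]
FD 5: (-34.159,19.057) -> (-35.284,23.929) [heading=103, draw]
Final: pos=(-35.284,23.929), heading=103, 5 segment(s) drawn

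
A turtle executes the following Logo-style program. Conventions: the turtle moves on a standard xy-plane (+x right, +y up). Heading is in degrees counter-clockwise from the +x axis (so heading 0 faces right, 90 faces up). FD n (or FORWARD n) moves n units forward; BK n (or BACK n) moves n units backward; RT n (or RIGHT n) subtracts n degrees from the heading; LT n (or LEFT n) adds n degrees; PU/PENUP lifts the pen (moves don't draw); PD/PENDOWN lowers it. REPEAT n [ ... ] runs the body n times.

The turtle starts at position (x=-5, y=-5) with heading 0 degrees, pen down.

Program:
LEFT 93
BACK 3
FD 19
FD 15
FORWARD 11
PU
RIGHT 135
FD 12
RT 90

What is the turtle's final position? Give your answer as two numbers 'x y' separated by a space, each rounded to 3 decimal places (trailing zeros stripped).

Answer: 1.72 28.913

Derivation:
Executing turtle program step by step:
Start: pos=(-5,-5), heading=0, pen down
LT 93: heading 0 -> 93
BK 3: (-5,-5) -> (-4.843,-7.996) [heading=93, draw]
FD 19: (-4.843,-7.996) -> (-5.837,10.978) [heading=93, draw]
FD 15: (-5.837,10.978) -> (-6.622,25.958) [heading=93, draw]
FD 11: (-6.622,25.958) -> (-7.198,36.942) [heading=93, draw]
PU: pen up
RT 135: heading 93 -> 318
FD 12: (-7.198,36.942) -> (1.72,28.913) [heading=318, move]
RT 90: heading 318 -> 228
Final: pos=(1.72,28.913), heading=228, 4 segment(s) drawn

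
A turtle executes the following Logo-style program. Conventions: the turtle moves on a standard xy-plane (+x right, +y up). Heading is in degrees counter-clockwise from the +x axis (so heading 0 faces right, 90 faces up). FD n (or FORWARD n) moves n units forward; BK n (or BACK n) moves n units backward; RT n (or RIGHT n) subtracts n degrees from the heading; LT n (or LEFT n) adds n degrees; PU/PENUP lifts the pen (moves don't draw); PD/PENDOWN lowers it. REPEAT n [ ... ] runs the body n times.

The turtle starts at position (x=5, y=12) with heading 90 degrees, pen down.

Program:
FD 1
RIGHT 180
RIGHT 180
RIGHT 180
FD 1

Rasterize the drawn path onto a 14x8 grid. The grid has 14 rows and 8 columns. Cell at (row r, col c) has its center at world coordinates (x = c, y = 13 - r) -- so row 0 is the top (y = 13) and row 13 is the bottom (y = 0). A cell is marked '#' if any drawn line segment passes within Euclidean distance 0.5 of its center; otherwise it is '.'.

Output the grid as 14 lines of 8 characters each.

Segment 0: (5,12) -> (5,13)
Segment 1: (5,13) -> (5,12)

Answer: .....#..
.....#..
........
........
........
........
........
........
........
........
........
........
........
........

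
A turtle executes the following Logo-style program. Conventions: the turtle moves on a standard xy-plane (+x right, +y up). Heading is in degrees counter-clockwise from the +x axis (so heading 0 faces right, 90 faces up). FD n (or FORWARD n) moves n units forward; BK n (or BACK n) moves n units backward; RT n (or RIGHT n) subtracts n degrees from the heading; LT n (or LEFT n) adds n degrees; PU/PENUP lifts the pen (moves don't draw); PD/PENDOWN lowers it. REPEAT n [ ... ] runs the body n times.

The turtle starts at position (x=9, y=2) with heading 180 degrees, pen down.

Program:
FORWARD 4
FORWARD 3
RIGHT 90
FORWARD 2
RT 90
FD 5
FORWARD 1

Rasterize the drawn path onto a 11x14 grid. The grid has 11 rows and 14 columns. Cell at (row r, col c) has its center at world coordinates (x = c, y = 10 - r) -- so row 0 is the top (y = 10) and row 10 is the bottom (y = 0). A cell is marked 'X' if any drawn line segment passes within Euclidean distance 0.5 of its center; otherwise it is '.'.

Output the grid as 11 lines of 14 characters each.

Segment 0: (9,2) -> (5,2)
Segment 1: (5,2) -> (2,2)
Segment 2: (2,2) -> (2,4)
Segment 3: (2,4) -> (7,4)
Segment 4: (7,4) -> (8,4)

Answer: ..............
..............
..............
..............
..............
..............
..XXXXXXX.....
..X...........
..XXXXXXXX....
..............
..............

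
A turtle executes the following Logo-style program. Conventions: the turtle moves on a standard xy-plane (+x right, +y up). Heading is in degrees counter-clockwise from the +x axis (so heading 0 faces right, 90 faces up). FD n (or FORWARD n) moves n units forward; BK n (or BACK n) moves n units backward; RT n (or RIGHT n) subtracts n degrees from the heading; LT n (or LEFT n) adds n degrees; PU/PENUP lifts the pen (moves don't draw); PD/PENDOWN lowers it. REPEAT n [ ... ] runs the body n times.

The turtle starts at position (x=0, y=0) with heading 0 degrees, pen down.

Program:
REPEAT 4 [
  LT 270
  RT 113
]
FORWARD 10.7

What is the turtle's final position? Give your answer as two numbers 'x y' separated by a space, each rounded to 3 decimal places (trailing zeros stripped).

Executing turtle program step by step:
Start: pos=(0,0), heading=0, pen down
REPEAT 4 [
  -- iteration 1/4 --
  LT 270: heading 0 -> 270
  RT 113: heading 270 -> 157
  -- iteration 2/4 --
  LT 270: heading 157 -> 67
  RT 113: heading 67 -> 314
  -- iteration 3/4 --
  LT 270: heading 314 -> 224
  RT 113: heading 224 -> 111
  -- iteration 4/4 --
  LT 270: heading 111 -> 21
  RT 113: heading 21 -> 268
]
FD 10.7: (0,0) -> (-0.373,-10.693) [heading=268, draw]
Final: pos=(-0.373,-10.693), heading=268, 1 segment(s) drawn

Answer: -0.373 -10.693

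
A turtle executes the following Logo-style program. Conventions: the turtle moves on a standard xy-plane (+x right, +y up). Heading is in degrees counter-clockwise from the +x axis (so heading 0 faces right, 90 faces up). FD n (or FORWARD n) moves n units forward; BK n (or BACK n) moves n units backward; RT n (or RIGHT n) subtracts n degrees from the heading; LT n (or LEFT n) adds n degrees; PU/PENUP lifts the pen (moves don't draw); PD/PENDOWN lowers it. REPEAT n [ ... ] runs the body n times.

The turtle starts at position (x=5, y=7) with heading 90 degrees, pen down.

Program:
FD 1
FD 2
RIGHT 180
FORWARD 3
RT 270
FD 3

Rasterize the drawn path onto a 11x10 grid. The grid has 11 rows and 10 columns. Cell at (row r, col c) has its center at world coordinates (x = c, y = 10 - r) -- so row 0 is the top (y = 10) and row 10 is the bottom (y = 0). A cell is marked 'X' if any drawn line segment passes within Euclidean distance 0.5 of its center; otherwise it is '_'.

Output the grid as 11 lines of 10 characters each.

Answer: _____X____
_____X____
_____X____
_____XXXX_
__________
__________
__________
__________
__________
__________
__________

Derivation:
Segment 0: (5,7) -> (5,8)
Segment 1: (5,8) -> (5,10)
Segment 2: (5,10) -> (5,7)
Segment 3: (5,7) -> (8,7)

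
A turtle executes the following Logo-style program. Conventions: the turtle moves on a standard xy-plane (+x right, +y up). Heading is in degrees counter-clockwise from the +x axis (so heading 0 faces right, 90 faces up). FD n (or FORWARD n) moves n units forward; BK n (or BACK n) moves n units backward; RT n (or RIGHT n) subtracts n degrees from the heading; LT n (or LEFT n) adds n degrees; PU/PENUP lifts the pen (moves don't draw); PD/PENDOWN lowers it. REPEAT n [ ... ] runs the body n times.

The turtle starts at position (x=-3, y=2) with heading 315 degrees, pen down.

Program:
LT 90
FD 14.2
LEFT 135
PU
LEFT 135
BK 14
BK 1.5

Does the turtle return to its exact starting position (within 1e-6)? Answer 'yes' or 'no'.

Executing turtle program step by step:
Start: pos=(-3,2), heading=315, pen down
LT 90: heading 315 -> 45
FD 14.2: (-3,2) -> (7.041,12.041) [heading=45, draw]
LT 135: heading 45 -> 180
PU: pen up
LT 135: heading 180 -> 315
BK 14: (7.041,12.041) -> (-2.859,21.94) [heading=315, move]
BK 1.5: (-2.859,21.94) -> (-3.919,23.001) [heading=315, move]
Final: pos=(-3.919,23.001), heading=315, 1 segment(s) drawn

Start position: (-3, 2)
Final position: (-3.919, 23.001)
Distance = 21.021; >= 1e-6 -> NOT closed

Answer: no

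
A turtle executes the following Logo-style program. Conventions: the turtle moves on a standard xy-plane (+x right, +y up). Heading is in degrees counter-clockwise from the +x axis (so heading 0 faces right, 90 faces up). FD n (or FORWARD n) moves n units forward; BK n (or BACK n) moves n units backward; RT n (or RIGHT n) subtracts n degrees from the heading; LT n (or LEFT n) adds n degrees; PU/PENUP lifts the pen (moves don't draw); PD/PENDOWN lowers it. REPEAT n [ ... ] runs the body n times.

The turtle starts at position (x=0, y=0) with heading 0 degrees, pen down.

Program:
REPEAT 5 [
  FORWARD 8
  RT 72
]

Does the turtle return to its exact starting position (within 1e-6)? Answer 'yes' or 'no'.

Answer: yes

Derivation:
Executing turtle program step by step:
Start: pos=(0,0), heading=0, pen down
REPEAT 5 [
  -- iteration 1/5 --
  FD 8: (0,0) -> (8,0) [heading=0, draw]
  RT 72: heading 0 -> 288
  -- iteration 2/5 --
  FD 8: (8,0) -> (10.472,-7.608) [heading=288, draw]
  RT 72: heading 288 -> 216
  -- iteration 3/5 --
  FD 8: (10.472,-7.608) -> (4,-12.311) [heading=216, draw]
  RT 72: heading 216 -> 144
  -- iteration 4/5 --
  FD 8: (4,-12.311) -> (-2.472,-7.608) [heading=144, draw]
  RT 72: heading 144 -> 72
  -- iteration 5/5 --
  FD 8: (-2.472,-7.608) -> (0,0) [heading=72, draw]
  RT 72: heading 72 -> 0
]
Final: pos=(0,0), heading=0, 5 segment(s) drawn

Start position: (0, 0)
Final position: (0, 0)
Distance = 0; < 1e-6 -> CLOSED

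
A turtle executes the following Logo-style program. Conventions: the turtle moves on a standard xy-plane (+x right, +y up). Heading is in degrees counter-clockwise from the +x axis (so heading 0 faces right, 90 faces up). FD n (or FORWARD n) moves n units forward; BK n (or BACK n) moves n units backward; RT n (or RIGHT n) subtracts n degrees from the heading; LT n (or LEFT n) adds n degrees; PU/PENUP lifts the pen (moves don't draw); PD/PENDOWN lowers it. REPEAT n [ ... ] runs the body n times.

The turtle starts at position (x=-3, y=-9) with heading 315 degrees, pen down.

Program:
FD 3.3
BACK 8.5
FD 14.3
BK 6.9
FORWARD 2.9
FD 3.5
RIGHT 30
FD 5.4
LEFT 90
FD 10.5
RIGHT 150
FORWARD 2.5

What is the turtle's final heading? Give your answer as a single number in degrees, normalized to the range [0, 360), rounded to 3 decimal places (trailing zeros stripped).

Executing turtle program step by step:
Start: pos=(-3,-9), heading=315, pen down
FD 3.3: (-3,-9) -> (-0.667,-11.333) [heading=315, draw]
BK 8.5: (-0.667,-11.333) -> (-6.677,-5.323) [heading=315, draw]
FD 14.3: (-6.677,-5.323) -> (3.435,-15.435) [heading=315, draw]
BK 6.9: (3.435,-15.435) -> (-1.444,-10.556) [heading=315, draw]
FD 2.9: (-1.444,-10.556) -> (0.606,-12.606) [heading=315, draw]
FD 3.5: (0.606,-12.606) -> (3.081,-15.081) [heading=315, draw]
RT 30: heading 315 -> 285
FD 5.4: (3.081,-15.081) -> (4.479,-20.297) [heading=285, draw]
LT 90: heading 285 -> 15
FD 10.5: (4.479,-20.297) -> (14.621,-17.58) [heading=15, draw]
RT 150: heading 15 -> 225
FD 2.5: (14.621,-17.58) -> (12.853,-19.347) [heading=225, draw]
Final: pos=(12.853,-19.347), heading=225, 9 segment(s) drawn

Answer: 225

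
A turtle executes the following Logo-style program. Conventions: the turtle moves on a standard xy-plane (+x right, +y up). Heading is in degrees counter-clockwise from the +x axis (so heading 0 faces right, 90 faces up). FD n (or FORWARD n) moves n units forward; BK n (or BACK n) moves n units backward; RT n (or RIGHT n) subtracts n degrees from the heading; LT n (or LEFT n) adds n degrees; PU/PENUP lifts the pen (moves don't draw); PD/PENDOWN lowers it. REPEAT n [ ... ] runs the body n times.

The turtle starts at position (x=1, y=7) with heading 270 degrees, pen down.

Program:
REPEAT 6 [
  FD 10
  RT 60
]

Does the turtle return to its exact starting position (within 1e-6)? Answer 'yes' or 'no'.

Executing turtle program step by step:
Start: pos=(1,7), heading=270, pen down
REPEAT 6 [
  -- iteration 1/6 --
  FD 10: (1,7) -> (1,-3) [heading=270, draw]
  RT 60: heading 270 -> 210
  -- iteration 2/6 --
  FD 10: (1,-3) -> (-7.66,-8) [heading=210, draw]
  RT 60: heading 210 -> 150
  -- iteration 3/6 --
  FD 10: (-7.66,-8) -> (-16.321,-3) [heading=150, draw]
  RT 60: heading 150 -> 90
  -- iteration 4/6 --
  FD 10: (-16.321,-3) -> (-16.321,7) [heading=90, draw]
  RT 60: heading 90 -> 30
  -- iteration 5/6 --
  FD 10: (-16.321,7) -> (-7.66,12) [heading=30, draw]
  RT 60: heading 30 -> 330
  -- iteration 6/6 --
  FD 10: (-7.66,12) -> (1,7) [heading=330, draw]
  RT 60: heading 330 -> 270
]
Final: pos=(1,7), heading=270, 6 segment(s) drawn

Start position: (1, 7)
Final position: (1, 7)
Distance = 0; < 1e-6 -> CLOSED

Answer: yes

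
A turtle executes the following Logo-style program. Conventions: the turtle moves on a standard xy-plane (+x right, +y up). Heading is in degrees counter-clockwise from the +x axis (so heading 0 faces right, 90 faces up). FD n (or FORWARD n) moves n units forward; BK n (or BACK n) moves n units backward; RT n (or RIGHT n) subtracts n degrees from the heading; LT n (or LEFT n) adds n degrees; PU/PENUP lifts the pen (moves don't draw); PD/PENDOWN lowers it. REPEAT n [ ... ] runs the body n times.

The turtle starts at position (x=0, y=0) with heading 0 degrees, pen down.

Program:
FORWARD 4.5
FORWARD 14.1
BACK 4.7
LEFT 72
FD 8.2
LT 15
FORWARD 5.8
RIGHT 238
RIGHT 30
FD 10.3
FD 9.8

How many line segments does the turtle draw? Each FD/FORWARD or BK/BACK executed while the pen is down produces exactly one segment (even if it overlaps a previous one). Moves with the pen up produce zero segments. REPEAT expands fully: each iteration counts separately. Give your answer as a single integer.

Executing turtle program step by step:
Start: pos=(0,0), heading=0, pen down
FD 4.5: (0,0) -> (4.5,0) [heading=0, draw]
FD 14.1: (4.5,0) -> (18.6,0) [heading=0, draw]
BK 4.7: (18.6,0) -> (13.9,0) [heading=0, draw]
LT 72: heading 0 -> 72
FD 8.2: (13.9,0) -> (16.434,7.799) [heading=72, draw]
LT 15: heading 72 -> 87
FD 5.8: (16.434,7.799) -> (16.737,13.591) [heading=87, draw]
RT 238: heading 87 -> 209
RT 30: heading 209 -> 179
FD 10.3: (16.737,13.591) -> (6.439,13.77) [heading=179, draw]
FD 9.8: (6.439,13.77) -> (-3.359,13.942) [heading=179, draw]
Final: pos=(-3.359,13.942), heading=179, 7 segment(s) drawn
Segments drawn: 7

Answer: 7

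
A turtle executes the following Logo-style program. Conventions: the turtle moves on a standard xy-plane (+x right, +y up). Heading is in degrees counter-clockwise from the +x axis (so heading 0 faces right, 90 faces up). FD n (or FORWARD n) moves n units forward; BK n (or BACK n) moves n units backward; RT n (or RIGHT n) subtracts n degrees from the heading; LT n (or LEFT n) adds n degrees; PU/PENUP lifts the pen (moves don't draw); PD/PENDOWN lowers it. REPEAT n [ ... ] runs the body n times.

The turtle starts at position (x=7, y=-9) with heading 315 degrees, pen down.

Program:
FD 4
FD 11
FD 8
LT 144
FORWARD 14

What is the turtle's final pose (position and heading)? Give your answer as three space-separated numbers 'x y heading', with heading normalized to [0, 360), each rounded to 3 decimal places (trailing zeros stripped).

Executing turtle program step by step:
Start: pos=(7,-9), heading=315, pen down
FD 4: (7,-9) -> (9.828,-11.828) [heading=315, draw]
FD 11: (9.828,-11.828) -> (17.607,-19.607) [heading=315, draw]
FD 8: (17.607,-19.607) -> (23.263,-25.263) [heading=315, draw]
LT 144: heading 315 -> 99
FD 14: (23.263,-25.263) -> (21.073,-11.436) [heading=99, draw]
Final: pos=(21.073,-11.436), heading=99, 4 segment(s) drawn

Answer: 21.073 -11.436 99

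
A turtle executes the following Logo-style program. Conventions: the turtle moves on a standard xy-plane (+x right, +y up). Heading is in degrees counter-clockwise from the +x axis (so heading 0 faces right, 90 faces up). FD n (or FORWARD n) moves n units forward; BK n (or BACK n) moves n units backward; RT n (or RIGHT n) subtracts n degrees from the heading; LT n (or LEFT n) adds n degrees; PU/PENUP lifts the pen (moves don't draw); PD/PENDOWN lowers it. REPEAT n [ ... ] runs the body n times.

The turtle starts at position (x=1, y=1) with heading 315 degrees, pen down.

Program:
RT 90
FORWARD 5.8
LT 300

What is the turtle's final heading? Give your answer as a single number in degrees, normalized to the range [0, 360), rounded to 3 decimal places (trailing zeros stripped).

Executing turtle program step by step:
Start: pos=(1,1), heading=315, pen down
RT 90: heading 315 -> 225
FD 5.8: (1,1) -> (-3.101,-3.101) [heading=225, draw]
LT 300: heading 225 -> 165
Final: pos=(-3.101,-3.101), heading=165, 1 segment(s) drawn

Answer: 165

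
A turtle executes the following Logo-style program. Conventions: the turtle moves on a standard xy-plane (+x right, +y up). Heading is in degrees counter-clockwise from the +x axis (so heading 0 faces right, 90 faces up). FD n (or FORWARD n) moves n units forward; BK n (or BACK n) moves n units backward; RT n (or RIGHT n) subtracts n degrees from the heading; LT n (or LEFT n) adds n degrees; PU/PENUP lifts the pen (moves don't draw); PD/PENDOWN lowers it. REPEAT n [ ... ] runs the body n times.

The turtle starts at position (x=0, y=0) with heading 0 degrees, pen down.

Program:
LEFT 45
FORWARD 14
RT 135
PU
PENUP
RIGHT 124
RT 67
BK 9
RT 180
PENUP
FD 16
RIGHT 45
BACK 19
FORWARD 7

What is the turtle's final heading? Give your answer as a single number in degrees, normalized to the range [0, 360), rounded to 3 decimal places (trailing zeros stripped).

Executing turtle program step by step:
Start: pos=(0,0), heading=0, pen down
LT 45: heading 0 -> 45
FD 14: (0,0) -> (9.899,9.899) [heading=45, draw]
RT 135: heading 45 -> 270
PU: pen up
PU: pen up
RT 124: heading 270 -> 146
RT 67: heading 146 -> 79
BK 9: (9.899,9.899) -> (8.182,1.065) [heading=79, move]
RT 180: heading 79 -> 259
PU: pen up
FD 16: (8.182,1.065) -> (5.129,-14.641) [heading=259, move]
RT 45: heading 259 -> 214
BK 19: (5.129,-14.641) -> (20.881,-4.017) [heading=214, move]
FD 7: (20.881,-4.017) -> (15.078,-7.931) [heading=214, move]
Final: pos=(15.078,-7.931), heading=214, 1 segment(s) drawn

Answer: 214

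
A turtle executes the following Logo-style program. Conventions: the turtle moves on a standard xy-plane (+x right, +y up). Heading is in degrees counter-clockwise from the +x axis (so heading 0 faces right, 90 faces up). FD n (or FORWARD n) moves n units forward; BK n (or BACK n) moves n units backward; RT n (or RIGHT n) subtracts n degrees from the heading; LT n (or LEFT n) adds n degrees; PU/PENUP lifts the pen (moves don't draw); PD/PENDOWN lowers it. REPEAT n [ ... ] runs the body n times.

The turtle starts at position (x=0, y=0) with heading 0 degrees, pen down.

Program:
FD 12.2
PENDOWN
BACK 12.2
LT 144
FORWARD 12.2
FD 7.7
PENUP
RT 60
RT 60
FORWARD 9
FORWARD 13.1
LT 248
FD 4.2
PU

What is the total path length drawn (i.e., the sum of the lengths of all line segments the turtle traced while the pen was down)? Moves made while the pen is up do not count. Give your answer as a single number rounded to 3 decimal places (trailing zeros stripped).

Executing turtle program step by step:
Start: pos=(0,0), heading=0, pen down
FD 12.2: (0,0) -> (12.2,0) [heading=0, draw]
PD: pen down
BK 12.2: (12.2,0) -> (0,0) [heading=0, draw]
LT 144: heading 0 -> 144
FD 12.2: (0,0) -> (-9.87,7.171) [heading=144, draw]
FD 7.7: (-9.87,7.171) -> (-16.099,11.697) [heading=144, draw]
PU: pen up
RT 60: heading 144 -> 84
RT 60: heading 84 -> 24
FD 9: (-16.099,11.697) -> (-7.878,15.358) [heading=24, move]
FD 13.1: (-7.878,15.358) -> (4.09,20.686) [heading=24, move]
LT 248: heading 24 -> 272
FD 4.2: (4.09,20.686) -> (4.236,16.488) [heading=272, move]
PU: pen up
Final: pos=(4.236,16.488), heading=272, 4 segment(s) drawn

Segment lengths:
  seg 1: (0,0) -> (12.2,0), length = 12.2
  seg 2: (12.2,0) -> (0,0), length = 12.2
  seg 3: (0,0) -> (-9.87,7.171), length = 12.2
  seg 4: (-9.87,7.171) -> (-16.099,11.697), length = 7.7
Total = 44.3

Answer: 44.3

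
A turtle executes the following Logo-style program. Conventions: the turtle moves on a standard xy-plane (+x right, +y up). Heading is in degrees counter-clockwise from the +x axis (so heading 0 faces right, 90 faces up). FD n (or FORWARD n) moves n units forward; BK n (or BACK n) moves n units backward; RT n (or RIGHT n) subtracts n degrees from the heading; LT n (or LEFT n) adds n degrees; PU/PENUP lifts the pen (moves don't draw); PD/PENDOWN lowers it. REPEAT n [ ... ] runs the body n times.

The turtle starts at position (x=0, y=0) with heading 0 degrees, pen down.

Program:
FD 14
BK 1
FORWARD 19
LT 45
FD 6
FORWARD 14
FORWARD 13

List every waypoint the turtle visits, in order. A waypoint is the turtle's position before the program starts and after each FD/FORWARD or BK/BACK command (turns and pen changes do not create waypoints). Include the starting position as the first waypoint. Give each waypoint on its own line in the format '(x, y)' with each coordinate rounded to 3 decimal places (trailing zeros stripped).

Answer: (0, 0)
(14, 0)
(13, 0)
(32, 0)
(36.243, 4.243)
(46.142, 14.142)
(55.335, 23.335)

Derivation:
Executing turtle program step by step:
Start: pos=(0,0), heading=0, pen down
FD 14: (0,0) -> (14,0) [heading=0, draw]
BK 1: (14,0) -> (13,0) [heading=0, draw]
FD 19: (13,0) -> (32,0) [heading=0, draw]
LT 45: heading 0 -> 45
FD 6: (32,0) -> (36.243,4.243) [heading=45, draw]
FD 14: (36.243,4.243) -> (46.142,14.142) [heading=45, draw]
FD 13: (46.142,14.142) -> (55.335,23.335) [heading=45, draw]
Final: pos=(55.335,23.335), heading=45, 6 segment(s) drawn
Waypoints (7 total):
(0, 0)
(14, 0)
(13, 0)
(32, 0)
(36.243, 4.243)
(46.142, 14.142)
(55.335, 23.335)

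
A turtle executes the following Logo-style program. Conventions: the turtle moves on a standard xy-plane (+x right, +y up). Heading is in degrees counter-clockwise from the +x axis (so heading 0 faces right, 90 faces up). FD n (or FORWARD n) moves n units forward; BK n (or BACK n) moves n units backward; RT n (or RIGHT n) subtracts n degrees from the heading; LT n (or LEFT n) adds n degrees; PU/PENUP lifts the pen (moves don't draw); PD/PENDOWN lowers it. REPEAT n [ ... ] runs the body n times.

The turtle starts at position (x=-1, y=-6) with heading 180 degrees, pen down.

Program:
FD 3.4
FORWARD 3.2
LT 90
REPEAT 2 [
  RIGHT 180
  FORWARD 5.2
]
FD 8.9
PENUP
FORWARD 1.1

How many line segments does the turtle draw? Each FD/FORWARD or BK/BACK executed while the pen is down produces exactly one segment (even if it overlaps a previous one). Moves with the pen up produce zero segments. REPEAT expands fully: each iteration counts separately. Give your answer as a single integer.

Executing turtle program step by step:
Start: pos=(-1,-6), heading=180, pen down
FD 3.4: (-1,-6) -> (-4.4,-6) [heading=180, draw]
FD 3.2: (-4.4,-6) -> (-7.6,-6) [heading=180, draw]
LT 90: heading 180 -> 270
REPEAT 2 [
  -- iteration 1/2 --
  RT 180: heading 270 -> 90
  FD 5.2: (-7.6,-6) -> (-7.6,-0.8) [heading=90, draw]
  -- iteration 2/2 --
  RT 180: heading 90 -> 270
  FD 5.2: (-7.6,-0.8) -> (-7.6,-6) [heading=270, draw]
]
FD 8.9: (-7.6,-6) -> (-7.6,-14.9) [heading=270, draw]
PU: pen up
FD 1.1: (-7.6,-14.9) -> (-7.6,-16) [heading=270, move]
Final: pos=(-7.6,-16), heading=270, 5 segment(s) drawn
Segments drawn: 5

Answer: 5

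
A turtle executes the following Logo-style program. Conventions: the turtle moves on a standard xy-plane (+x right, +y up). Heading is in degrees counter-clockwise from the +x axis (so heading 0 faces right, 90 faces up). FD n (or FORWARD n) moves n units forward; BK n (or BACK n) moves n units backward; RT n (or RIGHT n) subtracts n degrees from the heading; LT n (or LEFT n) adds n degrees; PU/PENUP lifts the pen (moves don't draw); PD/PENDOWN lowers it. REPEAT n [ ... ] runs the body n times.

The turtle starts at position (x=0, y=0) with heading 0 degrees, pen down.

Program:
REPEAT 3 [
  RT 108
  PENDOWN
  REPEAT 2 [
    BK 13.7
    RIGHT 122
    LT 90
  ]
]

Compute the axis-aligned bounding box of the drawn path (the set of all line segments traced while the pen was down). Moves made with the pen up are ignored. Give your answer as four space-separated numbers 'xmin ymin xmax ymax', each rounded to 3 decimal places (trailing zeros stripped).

Executing turtle program step by step:
Start: pos=(0,0), heading=0, pen down
REPEAT 3 [
  -- iteration 1/3 --
  RT 108: heading 0 -> 252
  PD: pen down
  REPEAT 2 [
    -- iteration 1/2 --
    BK 13.7: (0,0) -> (4.234,13.029) [heading=252, draw]
    RT 122: heading 252 -> 130
    LT 90: heading 130 -> 220
    -- iteration 2/2 --
    BK 13.7: (4.234,13.029) -> (14.728,21.836) [heading=220, draw]
    RT 122: heading 220 -> 98
    LT 90: heading 98 -> 188
  ]
  -- iteration 2/3 --
  RT 108: heading 188 -> 80
  PD: pen down
  REPEAT 2 [
    -- iteration 1/2 --
    BK 13.7: (14.728,21.836) -> (12.349,8.344) [heading=80, draw]
    RT 122: heading 80 -> 318
    LT 90: heading 318 -> 48
    -- iteration 2/2 --
    BK 13.7: (12.349,8.344) -> (3.182,-1.837) [heading=48, draw]
    RT 122: heading 48 -> 286
    LT 90: heading 286 -> 16
  ]
  -- iteration 3/3 --
  RT 108: heading 16 -> 268
  PD: pen down
  REPEAT 2 [
    -- iteration 1/2 --
    BK 13.7: (3.182,-1.837) -> (3.66,11.854) [heading=268, draw]
    RT 122: heading 268 -> 146
    LT 90: heading 146 -> 236
    -- iteration 2/2 --
    BK 13.7: (3.66,11.854) -> (11.321,23.212) [heading=236, draw]
    RT 122: heading 236 -> 114
    LT 90: heading 114 -> 204
  ]
]
Final: pos=(11.321,23.212), heading=204, 6 segment(s) drawn

Segment endpoints: x in {0, 3.182, 3.66, 4.234, 11.321, 12.349, 14.728}, y in {-1.837, 0, 8.344, 11.854, 13.029, 21.836, 23.212}
xmin=0, ymin=-1.837, xmax=14.728, ymax=23.212

Answer: 0 -1.837 14.728 23.212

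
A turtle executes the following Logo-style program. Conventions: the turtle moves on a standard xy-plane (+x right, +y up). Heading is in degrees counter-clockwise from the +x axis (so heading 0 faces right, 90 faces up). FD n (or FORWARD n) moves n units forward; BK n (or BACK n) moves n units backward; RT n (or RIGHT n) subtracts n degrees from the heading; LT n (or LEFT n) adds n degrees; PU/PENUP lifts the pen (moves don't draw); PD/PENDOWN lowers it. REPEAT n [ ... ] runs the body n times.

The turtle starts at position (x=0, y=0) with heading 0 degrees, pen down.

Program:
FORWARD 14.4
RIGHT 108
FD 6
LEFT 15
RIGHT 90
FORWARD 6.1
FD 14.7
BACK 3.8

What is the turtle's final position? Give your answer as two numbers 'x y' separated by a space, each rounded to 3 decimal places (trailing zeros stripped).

Answer: -4.431 -4.817

Derivation:
Executing turtle program step by step:
Start: pos=(0,0), heading=0, pen down
FD 14.4: (0,0) -> (14.4,0) [heading=0, draw]
RT 108: heading 0 -> 252
FD 6: (14.4,0) -> (12.546,-5.706) [heading=252, draw]
LT 15: heading 252 -> 267
RT 90: heading 267 -> 177
FD 6.1: (12.546,-5.706) -> (6.454,-5.387) [heading=177, draw]
FD 14.7: (6.454,-5.387) -> (-8.226,-4.618) [heading=177, draw]
BK 3.8: (-8.226,-4.618) -> (-4.431,-4.817) [heading=177, draw]
Final: pos=(-4.431,-4.817), heading=177, 5 segment(s) drawn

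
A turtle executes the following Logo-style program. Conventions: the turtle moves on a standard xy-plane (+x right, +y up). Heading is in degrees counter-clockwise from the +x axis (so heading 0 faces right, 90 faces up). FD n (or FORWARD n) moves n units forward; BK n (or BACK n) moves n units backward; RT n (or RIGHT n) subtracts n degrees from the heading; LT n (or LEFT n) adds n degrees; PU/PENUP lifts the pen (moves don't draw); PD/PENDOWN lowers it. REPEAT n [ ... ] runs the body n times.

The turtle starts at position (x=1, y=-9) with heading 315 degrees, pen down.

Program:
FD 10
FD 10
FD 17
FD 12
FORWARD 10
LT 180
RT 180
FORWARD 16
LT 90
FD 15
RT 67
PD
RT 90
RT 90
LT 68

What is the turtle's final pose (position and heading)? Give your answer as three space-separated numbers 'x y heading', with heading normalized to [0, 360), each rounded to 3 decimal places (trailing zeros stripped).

Executing turtle program step by step:
Start: pos=(1,-9), heading=315, pen down
FD 10: (1,-9) -> (8.071,-16.071) [heading=315, draw]
FD 10: (8.071,-16.071) -> (15.142,-23.142) [heading=315, draw]
FD 17: (15.142,-23.142) -> (27.163,-35.163) [heading=315, draw]
FD 12: (27.163,-35.163) -> (35.648,-43.648) [heading=315, draw]
FD 10: (35.648,-43.648) -> (42.719,-50.719) [heading=315, draw]
LT 180: heading 315 -> 135
RT 180: heading 135 -> 315
FD 16: (42.719,-50.719) -> (54.033,-62.033) [heading=315, draw]
LT 90: heading 315 -> 45
FD 15: (54.033,-62.033) -> (64.64,-51.426) [heading=45, draw]
RT 67: heading 45 -> 338
PD: pen down
RT 90: heading 338 -> 248
RT 90: heading 248 -> 158
LT 68: heading 158 -> 226
Final: pos=(64.64,-51.426), heading=226, 7 segment(s) drawn

Answer: 64.64 -51.426 226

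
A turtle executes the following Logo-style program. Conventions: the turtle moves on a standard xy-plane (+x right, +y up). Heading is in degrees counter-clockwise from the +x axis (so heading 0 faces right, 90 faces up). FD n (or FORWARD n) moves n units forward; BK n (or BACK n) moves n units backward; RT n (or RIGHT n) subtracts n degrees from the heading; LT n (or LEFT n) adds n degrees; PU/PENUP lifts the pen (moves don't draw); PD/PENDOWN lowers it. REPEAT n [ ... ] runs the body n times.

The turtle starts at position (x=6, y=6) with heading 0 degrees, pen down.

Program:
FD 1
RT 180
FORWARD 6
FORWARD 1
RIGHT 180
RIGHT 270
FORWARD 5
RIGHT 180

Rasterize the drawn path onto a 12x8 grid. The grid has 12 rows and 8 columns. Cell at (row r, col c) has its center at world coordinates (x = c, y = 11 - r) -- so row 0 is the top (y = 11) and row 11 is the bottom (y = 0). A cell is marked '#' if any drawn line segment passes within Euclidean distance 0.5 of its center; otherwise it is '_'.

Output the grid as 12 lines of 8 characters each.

Segment 0: (6,6) -> (7,6)
Segment 1: (7,6) -> (1,6)
Segment 2: (1,6) -> (0,6)
Segment 3: (0,6) -> (-0,11)

Answer: #_______
#_______
#_______
#_______
#_______
########
________
________
________
________
________
________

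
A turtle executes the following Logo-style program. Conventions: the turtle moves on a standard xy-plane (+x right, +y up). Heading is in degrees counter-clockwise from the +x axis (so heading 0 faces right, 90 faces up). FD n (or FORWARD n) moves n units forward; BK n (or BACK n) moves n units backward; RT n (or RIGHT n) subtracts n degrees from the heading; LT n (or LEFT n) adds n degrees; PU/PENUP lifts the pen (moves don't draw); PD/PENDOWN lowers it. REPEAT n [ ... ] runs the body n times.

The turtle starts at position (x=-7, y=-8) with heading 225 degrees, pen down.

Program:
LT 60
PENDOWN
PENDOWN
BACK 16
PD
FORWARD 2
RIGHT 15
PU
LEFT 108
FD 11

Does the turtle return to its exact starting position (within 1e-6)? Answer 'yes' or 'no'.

Answer: no

Derivation:
Executing turtle program step by step:
Start: pos=(-7,-8), heading=225, pen down
LT 60: heading 225 -> 285
PD: pen down
PD: pen down
BK 16: (-7,-8) -> (-11.141,7.455) [heading=285, draw]
PD: pen down
FD 2: (-11.141,7.455) -> (-10.623,5.523) [heading=285, draw]
RT 15: heading 285 -> 270
PU: pen up
LT 108: heading 270 -> 18
FD 11: (-10.623,5.523) -> (-0.162,8.922) [heading=18, move]
Final: pos=(-0.162,8.922), heading=18, 2 segment(s) drawn

Start position: (-7, -8)
Final position: (-0.162, 8.922)
Distance = 18.252; >= 1e-6 -> NOT closed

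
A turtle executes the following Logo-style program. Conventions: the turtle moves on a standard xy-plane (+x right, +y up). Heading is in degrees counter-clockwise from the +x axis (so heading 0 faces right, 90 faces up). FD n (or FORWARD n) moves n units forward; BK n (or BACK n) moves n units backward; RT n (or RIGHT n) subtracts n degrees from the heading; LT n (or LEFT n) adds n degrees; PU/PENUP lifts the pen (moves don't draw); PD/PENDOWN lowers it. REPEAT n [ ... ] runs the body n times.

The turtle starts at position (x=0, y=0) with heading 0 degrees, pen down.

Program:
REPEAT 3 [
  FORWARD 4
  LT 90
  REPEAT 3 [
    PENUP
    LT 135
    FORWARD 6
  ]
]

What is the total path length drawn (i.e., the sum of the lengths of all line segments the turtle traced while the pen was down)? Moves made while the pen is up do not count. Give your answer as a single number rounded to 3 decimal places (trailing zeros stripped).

Executing turtle program step by step:
Start: pos=(0,0), heading=0, pen down
REPEAT 3 [
  -- iteration 1/3 --
  FD 4: (0,0) -> (4,0) [heading=0, draw]
  LT 90: heading 0 -> 90
  REPEAT 3 [
    -- iteration 1/3 --
    PU: pen up
    LT 135: heading 90 -> 225
    FD 6: (4,0) -> (-0.243,-4.243) [heading=225, move]
    -- iteration 2/3 --
    PU: pen up
    LT 135: heading 225 -> 0
    FD 6: (-0.243,-4.243) -> (5.757,-4.243) [heading=0, move]
    -- iteration 3/3 --
    PU: pen up
    LT 135: heading 0 -> 135
    FD 6: (5.757,-4.243) -> (1.515,0) [heading=135, move]
  ]
  -- iteration 2/3 --
  FD 4: (1.515,0) -> (-1.314,2.828) [heading=135, move]
  LT 90: heading 135 -> 225
  REPEAT 3 [
    -- iteration 1/3 --
    PU: pen up
    LT 135: heading 225 -> 0
    FD 6: (-1.314,2.828) -> (4.686,2.828) [heading=0, move]
    -- iteration 2/3 --
    PU: pen up
    LT 135: heading 0 -> 135
    FD 6: (4.686,2.828) -> (0.444,7.071) [heading=135, move]
    -- iteration 3/3 --
    PU: pen up
    LT 135: heading 135 -> 270
    FD 6: (0.444,7.071) -> (0.444,1.071) [heading=270, move]
  ]
  -- iteration 3/3 --
  FD 4: (0.444,1.071) -> (0.444,-2.929) [heading=270, move]
  LT 90: heading 270 -> 0
  REPEAT 3 [
    -- iteration 1/3 --
    PU: pen up
    LT 135: heading 0 -> 135
    FD 6: (0.444,-2.929) -> (-3.799,1.314) [heading=135, move]
    -- iteration 2/3 --
    PU: pen up
    LT 135: heading 135 -> 270
    FD 6: (-3.799,1.314) -> (-3.799,-4.686) [heading=270, move]
    -- iteration 3/3 --
    PU: pen up
    LT 135: heading 270 -> 45
    FD 6: (-3.799,-4.686) -> (0.444,-0.444) [heading=45, move]
  ]
]
Final: pos=(0.444,-0.444), heading=45, 1 segment(s) drawn

Segment lengths:
  seg 1: (0,0) -> (4,0), length = 4
Total = 4

Answer: 4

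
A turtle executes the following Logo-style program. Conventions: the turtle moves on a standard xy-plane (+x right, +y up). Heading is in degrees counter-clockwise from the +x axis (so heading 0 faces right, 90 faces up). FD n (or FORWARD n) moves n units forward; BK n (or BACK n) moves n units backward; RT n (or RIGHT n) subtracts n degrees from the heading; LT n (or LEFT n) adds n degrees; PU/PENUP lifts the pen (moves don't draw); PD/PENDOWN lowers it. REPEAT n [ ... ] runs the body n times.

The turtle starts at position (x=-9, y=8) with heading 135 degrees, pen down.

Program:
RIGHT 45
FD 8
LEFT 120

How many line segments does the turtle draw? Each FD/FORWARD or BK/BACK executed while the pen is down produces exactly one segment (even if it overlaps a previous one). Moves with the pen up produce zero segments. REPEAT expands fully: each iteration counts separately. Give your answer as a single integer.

Answer: 1

Derivation:
Executing turtle program step by step:
Start: pos=(-9,8), heading=135, pen down
RT 45: heading 135 -> 90
FD 8: (-9,8) -> (-9,16) [heading=90, draw]
LT 120: heading 90 -> 210
Final: pos=(-9,16), heading=210, 1 segment(s) drawn
Segments drawn: 1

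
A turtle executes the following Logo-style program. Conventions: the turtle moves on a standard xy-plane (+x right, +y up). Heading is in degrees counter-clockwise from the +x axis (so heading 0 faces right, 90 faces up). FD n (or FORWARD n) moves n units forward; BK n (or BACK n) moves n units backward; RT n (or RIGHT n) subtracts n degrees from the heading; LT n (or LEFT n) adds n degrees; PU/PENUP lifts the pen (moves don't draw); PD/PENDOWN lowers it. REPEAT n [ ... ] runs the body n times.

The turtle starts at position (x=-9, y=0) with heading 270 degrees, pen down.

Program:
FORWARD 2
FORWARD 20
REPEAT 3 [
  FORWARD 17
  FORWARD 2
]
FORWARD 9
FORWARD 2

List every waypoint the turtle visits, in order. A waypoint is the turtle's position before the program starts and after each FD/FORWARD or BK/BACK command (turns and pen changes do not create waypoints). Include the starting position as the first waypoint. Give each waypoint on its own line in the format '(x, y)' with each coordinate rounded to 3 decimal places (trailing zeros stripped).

Answer: (-9, 0)
(-9, -2)
(-9, -22)
(-9, -39)
(-9, -41)
(-9, -58)
(-9, -60)
(-9, -77)
(-9, -79)
(-9, -88)
(-9, -90)

Derivation:
Executing turtle program step by step:
Start: pos=(-9,0), heading=270, pen down
FD 2: (-9,0) -> (-9,-2) [heading=270, draw]
FD 20: (-9,-2) -> (-9,-22) [heading=270, draw]
REPEAT 3 [
  -- iteration 1/3 --
  FD 17: (-9,-22) -> (-9,-39) [heading=270, draw]
  FD 2: (-9,-39) -> (-9,-41) [heading=270, draw]
  -- iteration 2/3 --
  FD 17: (-9,-41) -> (-9,-58) [heading=270, draw]
  FD 2: (-9,-58) -> (-9,-60) [heading=270, draw]
  -- iteration 3/3 --
  FD 17: (-9,-60) -> (-9,-77) [heading=270, draw]
  FD 2: (-9,-77) -> (-9,-79) [heading=270, draw]
]
FD 9: (-9,-79) -> (-9,-88) [heading=270, draw]
FD 2: (-9,-88) -> (-9,-90) [heading=270, draw]
Final: pos=(-9,-90), heading=270, 10 segment(s) drawn
Waypoints (11 total):
(-9, 0)
(-9, -2)
(-9, -22)
(-9, -39)
(-9, -41)
(-9, -58)
(-9, -60)
(-9, -77)
(-9, -79)
(-9, -88)
(-9, -90)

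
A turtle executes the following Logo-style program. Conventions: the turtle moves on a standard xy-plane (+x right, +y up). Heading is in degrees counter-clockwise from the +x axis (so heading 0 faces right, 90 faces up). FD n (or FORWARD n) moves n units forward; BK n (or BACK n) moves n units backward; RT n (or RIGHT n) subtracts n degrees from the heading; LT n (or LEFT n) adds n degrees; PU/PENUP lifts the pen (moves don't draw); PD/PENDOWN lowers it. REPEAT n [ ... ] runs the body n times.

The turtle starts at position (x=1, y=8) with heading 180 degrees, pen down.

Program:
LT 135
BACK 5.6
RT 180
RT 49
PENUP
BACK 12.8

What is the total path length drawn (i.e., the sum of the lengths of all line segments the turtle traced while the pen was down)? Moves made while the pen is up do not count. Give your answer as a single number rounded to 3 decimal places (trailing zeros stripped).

Executing turtle program step by step:
Start: pos=(1,8), heading=180, pen down
LT 135: heading 180 -> 315
BK 5.6: (1,8) -> (-2.96,11.96) [heading=315, draw]
RT 180: heading 315 -> 135
RT 49: heading 135 -> 86
PU: pen up
BK 12.8: (-2.96,11.96) -> (-3.853,-0.809) [heading=86, move]
Final: pos=(-3.853,-0.809), heading=86, 1 segment(s) drawn

Segment lengths:
  seg 1: (1,8) -> (-2.96,11.96), length = 5.6
Total = 5.6

Answer: 5.6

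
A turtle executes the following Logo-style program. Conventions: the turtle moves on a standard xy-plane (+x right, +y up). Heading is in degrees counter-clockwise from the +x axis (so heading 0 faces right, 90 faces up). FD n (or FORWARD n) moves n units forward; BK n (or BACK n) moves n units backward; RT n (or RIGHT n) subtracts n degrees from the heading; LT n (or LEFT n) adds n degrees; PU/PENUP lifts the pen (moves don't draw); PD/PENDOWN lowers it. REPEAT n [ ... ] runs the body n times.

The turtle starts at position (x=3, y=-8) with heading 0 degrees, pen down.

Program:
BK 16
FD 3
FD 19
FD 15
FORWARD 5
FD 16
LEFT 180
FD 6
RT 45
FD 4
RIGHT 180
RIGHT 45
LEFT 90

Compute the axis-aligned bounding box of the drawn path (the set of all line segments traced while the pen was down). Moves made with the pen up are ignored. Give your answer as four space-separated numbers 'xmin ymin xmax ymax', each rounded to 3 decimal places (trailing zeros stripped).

Executing turtle program step by step:
Start: pos=(3,-8), heading=0, pen down
BK 16: (3,-8) -> (-13,-8) [heading=0, draw]
FD 3: (-13,-8) -> (-10,-8) [heading=0, draw]
FD 19: (-10,-8) -> (9,-8) [heading=0, draw]
FD 15: (9,-8) -> (24,-8) [heading=0, draw]
FD 5: (24,-8) -> (29,-8) [heading=0, draw]
FD 16: (29,-8) -> (45,-8) [heading=0, draw]
LT 180: heading 0 -> 180
FD 6: (45,-8) -> (39,-8) [heading=180, draw]
RT 45: heading 180 -> 135
FD 4: (39,-8) -> (36.172,-5.172) [heading=135, draw]
RT 180: heading 135 -> 315
RT 45: heading 315 -> 270
LT 90: heading 270 -> 0
Final: pos=(36.172,-5.172), heading=0, 8 segment(s) drawn

Segment endpoints: x in {-13, -10, 3, 9, 24, 29, 36.172, 39, 45}, y in {-8, -8, -5.172}
xmin=-13, ymin=-8, xmax=45, ymax=-5.172

Answer: -13 -8 45 -5.172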